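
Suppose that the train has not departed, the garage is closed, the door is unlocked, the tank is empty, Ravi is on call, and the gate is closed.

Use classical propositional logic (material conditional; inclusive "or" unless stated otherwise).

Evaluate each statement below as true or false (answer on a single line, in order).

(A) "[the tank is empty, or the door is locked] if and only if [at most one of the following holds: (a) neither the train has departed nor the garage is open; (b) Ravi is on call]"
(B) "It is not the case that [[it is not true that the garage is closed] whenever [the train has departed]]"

(A) False, (B) False

Let S = "the tank is full" (False), R = "the door is locked" (False), P = "the train has departed" (False), Q = "the garage is closed" (True), U = "Ravi is on call" (True).

(A): Formalization: (not S or R) iff ((P nor not Q) nand U)

not S = not False = True
not S or R = True or False = True
not Q = not True = False
P nor not Q = False nor False = True
(P nor not Q) nand U = True nand True = False
(not S or R) iff ((P nor not Q) nand U) = True iff False = False
Thus (A) is false.

(B): This is not (P -> not Q).

not Q = not True = False
P -> not Q = False -> False = True
not (P -> not Q) = not True = False
Thus (B) is false.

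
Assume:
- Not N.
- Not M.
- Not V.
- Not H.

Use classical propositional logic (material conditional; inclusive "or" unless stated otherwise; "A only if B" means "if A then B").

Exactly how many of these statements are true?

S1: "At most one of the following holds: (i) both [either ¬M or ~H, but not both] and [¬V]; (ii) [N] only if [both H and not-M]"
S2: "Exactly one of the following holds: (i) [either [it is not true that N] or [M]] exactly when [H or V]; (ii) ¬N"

S1: In symbols: ((not M xor not H) and not V) nand (N -> (H and not M))

not M = not False = True
not H = not False = True
not M xor not H = True xor True = False
not V = not False = True
(not M xor not H) and not V = False and True = False
not M = not False = True
H and not M = False and True = False
N -> (H and not M) = False -> False = True
((not M xor not H) and not V) nand (N -> (H and not M)) = False nand True = True
So S1 is true.

S2: Parsed as ((not N or M) iff (H or V)) xor not N

not N = not False = True
not N or M = True or False = True
H or V = False or False = False
(not N or M) iff (H or V) = True iff False = False
not N = not False = True
((not N or M) iff (H or V)) xor not N = False xor True = True
Thus S2 is true.

Count: 2.

2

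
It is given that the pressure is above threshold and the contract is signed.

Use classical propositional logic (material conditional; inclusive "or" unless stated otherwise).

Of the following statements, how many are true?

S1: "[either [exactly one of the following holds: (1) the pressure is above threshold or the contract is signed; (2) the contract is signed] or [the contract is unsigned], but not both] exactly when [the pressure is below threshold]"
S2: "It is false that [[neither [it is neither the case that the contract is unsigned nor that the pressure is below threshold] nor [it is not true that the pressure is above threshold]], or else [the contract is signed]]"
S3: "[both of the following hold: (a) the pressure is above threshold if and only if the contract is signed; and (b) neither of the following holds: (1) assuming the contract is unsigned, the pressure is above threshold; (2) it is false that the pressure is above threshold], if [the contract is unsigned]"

2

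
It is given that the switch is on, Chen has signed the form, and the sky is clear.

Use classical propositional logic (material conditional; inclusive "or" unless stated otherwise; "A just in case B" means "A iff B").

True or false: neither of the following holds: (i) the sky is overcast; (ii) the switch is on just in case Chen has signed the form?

The statement is false.

Let R = "the sky is overcast" (F), P = "the switch is on" (T), Q = "Chen has signed the form" (T).
In symbols: R ↓ (P ↔ Q)

P ↔ Q = T ↔ T = T
R ↓ (P ↔ Q) = F ↓ T = F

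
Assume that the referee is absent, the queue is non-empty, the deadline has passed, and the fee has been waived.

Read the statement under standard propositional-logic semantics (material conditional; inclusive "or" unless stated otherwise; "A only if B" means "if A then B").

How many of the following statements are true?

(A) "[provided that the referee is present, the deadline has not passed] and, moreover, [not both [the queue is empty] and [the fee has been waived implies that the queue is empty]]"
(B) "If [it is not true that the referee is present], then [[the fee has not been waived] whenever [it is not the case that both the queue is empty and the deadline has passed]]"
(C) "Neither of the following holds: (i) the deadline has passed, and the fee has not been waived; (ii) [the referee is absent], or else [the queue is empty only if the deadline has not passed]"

1

Let S = "the referee is present" (F), P = "the deadline has passed" (T), L = "the queue is empty" (F), V = "the fee has been waived" (T).

(A): In symbols: (S -> ~P) & (L nand (V -> L))

~P = ~T = F
S -> ~P = F -> F = T
V -> L = T -> F = F
L nand (V -> L) = F nand F = T
(S -> ~P) & (L nand (V -> L)) = T & T = T
So (A) is true.

(B): In symbols: ~S -> ((L nand P) -> ~V)

~S = ~F = T
L nand P = F nand T = T
~V = ~T = F
(L nand P) -> ~V = T -> F = F
~S -> ((L nand P) -> ~V) = T -> F = F
Thus (B) is false.

(C): In symbols: (P & ~V) nor (~S | (L -> ~P))

~V = ~T = F
P & ~V = T & F = F
~S = ~F = T
~P = ~T = F
L -> ~P = F -> F = T
~S | (L -> ~P) = T | T = T
(P & ~V) nor (~S | (L -> ~P)) = F nor T = F
Thus (C) is false.

1 of the 3 statements is true ((A)).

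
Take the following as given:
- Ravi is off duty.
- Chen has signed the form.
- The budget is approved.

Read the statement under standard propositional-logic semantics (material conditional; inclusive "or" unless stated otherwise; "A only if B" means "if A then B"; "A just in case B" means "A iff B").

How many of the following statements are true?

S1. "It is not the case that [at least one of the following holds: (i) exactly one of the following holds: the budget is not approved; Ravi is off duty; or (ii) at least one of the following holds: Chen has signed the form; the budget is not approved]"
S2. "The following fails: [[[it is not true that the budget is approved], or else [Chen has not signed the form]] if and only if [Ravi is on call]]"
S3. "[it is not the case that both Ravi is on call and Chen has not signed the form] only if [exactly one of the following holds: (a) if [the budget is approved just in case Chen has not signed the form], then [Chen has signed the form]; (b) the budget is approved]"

0

Let R = "the budget is approved" (T), P = "Ravi is on call" (F), Q = "Chen has signed the form" (T).

S1: Formalization: ¬((¬R ⊕ ¬P) ∨ (Q ∨ ¬R))

¬R = ¬T = F
¬P = ¬F = T
¬R ⊕ ¬P = F ⊕ T = T
¬R = ¬T = F
Q ∨ ¬R = T ∨ F = T
(¬R ⊕ ¬P) ∨ (Q ∨ ¬R) = T ∨ T = T
¬((¬R ⊕ ¬P) ∨ (Q ∨ ¬R)) = ¬T = F
Hence S1 is false.

S2: This is ¬((¬R ∨ ¬Q) ↔ P).

¬R = ¬T = F
¬Q = ¬T = F
¬R ∨ ¬Q = F ∨ F = F
(¬R ∨ ¬Q) ↔ P = F ↔ F = T
¬((¬R ∨ ¬Q) ↔ P) = ¬T = F
So S2 is false.

S3: In symbols: (P ↑ ¬Q) → (((R ↔ ¬Q) → Q) ⊕ R)

¬Q = ¬T = F
P ↑ ¬Q = F ↑ F = T
¬Q = ¬T = F
R ↔ ¬Q = T ↔ F = F
(R ↔ ¬Q) → Q = F → T = T
((R ↔ ¬Q) → Q) ⊕ R = T ⊕ T = F
(P ↑ ¬Q) → (((R ↔ ¬Q) → Q) ⊕ R) = T → F = F
So S3 is false.

Count: 0.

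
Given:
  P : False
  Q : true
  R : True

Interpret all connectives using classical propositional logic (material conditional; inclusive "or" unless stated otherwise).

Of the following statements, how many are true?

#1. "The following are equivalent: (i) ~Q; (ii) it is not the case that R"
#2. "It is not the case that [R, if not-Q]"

1

#1: Formalization: ~Q <-> ~R

~Q = ~T = F
~R = ~T = F
~Q <-> ~R = F <-> F = T
Thus #1 is true.

#2: This is ~(~Q -> R).

~Q = ~T = F
~Q -> R = F -> T = T
~(~Q -> R) = ~T = F
Thus #2 is false.

True statements: 1.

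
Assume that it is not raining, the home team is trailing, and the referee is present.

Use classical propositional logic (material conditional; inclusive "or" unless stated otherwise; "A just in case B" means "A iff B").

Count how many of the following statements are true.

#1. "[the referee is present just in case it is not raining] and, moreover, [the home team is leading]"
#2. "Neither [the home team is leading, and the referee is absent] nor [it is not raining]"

0

Let P = "the referee is present" (T), U = "it is raining" (F), S = "the home team is leading" (F).

#1: Formalization: (P ↔ ¬U) ∧ S

¬U = ¬F = T
P ↔ ¬U = T ↔ T = T
(P ↔ ¬U) ∧ S = T ∧ F = F
So #1 is false.

#2: In symbols: (S ∧ ¬P) ↓ ¬U

¬P = ¬T = F
S ∧ ¬P = F ∧ F = F
¬U = ¬F = T
(S ∧ ¬P) ↓ ¬U = F ↓ T = F
Hence #2 is false.

0 of the 2 statements are true (none).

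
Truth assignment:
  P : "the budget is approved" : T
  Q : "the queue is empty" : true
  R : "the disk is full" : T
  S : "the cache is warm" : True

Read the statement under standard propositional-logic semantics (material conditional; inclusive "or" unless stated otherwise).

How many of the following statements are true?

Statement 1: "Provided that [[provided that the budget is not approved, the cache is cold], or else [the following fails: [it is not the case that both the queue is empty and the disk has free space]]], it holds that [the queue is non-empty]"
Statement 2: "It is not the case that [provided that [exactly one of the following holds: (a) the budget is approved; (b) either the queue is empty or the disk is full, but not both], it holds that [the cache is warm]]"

Statement 1: In symbols: ((not P -> not S) or not (Q nand not R)) -> not Q

not P = not True = False
not S = not True = False
not P -> not S = False -> False = True
not R = not True = False
Q nand not R = True nand False = True
not (Q nand not R) = not True = False
(not P -> not S) or not (Q nand not R) = True or False = True
not Q = not True = False
((not P -> not S) or not (Q nand not R)) -> not Q = True -> False = False
Thus Statement 1 is false.

Statement 2: Formalization: not ((P xor (Q xor R)) -> S)

Q xor R = True xor True = False
P xor (Q xor R) = True xor False = True
(P xor (Q xor R)) -> S = True -> True = True
not ((P xor (Q xor R)) -> S) = not True = False
Thus Statement 2 is false.

0 of the 2 statements are true (none).

0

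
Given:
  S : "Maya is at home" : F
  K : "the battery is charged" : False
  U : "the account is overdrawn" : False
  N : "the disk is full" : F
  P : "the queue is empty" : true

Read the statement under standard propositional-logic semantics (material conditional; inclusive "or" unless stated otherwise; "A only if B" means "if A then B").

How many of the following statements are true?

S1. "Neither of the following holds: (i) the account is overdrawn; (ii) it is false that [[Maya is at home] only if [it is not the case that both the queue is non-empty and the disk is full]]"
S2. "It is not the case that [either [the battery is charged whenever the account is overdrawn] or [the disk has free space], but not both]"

S1: In symbols: U nor ~(S -> (~P nand N))

~P = ~T = F
~P nand N = F nand F = T
S -> (~P nand N) = F -> T = T
~(S -> (~P nand N)) = ~T = F
U nor ~(S -> (~P nand N)) = F nor F = T
Thus S1 is true.

S2: This is ~((U -> K) xor ~N).

U -> K = F -> F = T
~N = ~F = T
(U -> K) xor ~N = T xor T = F
~((U -> K) xor ~N) = ~F = T
Thus S2 is true.

True statements: 2 (S1, S2).

2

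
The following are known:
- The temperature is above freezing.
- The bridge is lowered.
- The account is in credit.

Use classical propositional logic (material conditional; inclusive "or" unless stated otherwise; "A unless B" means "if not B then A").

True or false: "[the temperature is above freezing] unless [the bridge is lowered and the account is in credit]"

Let M = "the temperature is below freezing" (False), G = "the bridge is raised" (False), L = "the account is overdrawn" (False).
This is not M or (not G and not L).

not M = not False = True
not G = not False = True
not L = not False = True
not G and not L = True and True = True
not M or (not G and not L) = True or True = True

true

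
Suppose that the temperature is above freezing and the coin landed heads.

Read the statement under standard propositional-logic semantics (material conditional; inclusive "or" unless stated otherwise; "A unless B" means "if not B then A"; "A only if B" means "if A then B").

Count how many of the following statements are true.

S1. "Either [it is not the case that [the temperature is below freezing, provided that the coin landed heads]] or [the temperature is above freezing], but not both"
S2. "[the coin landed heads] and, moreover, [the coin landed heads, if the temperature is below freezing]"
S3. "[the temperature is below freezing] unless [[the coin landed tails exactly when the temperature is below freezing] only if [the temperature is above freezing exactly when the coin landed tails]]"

Let Q = "the coin landed heads" (T), P = "the temperature is below freezing" (F).

S1: Parsed as ~(Q -> P) xor ~P

Q -> P = T -> F = F
~(Q -> P) = ~F = T
~P = ~F = T
~(Q -> P) xor ~P = T xor T = F
Thus S1 is false.

S2: This is Q & (P -> Q).

P -> Q = F -> T = T
Q & (P -> Q) = T & T = T
Hence S2 is true.

S3: Parsed as P | ((~Q <-> P) -> (~P <-> ~Q))

~Q = ~T = F
~Q <-> P = F <-> F = T
~P = ~F = T
~Q = ~T = F
~P <-> ~Q = T <-> F = F
(~Q <-> P) -> (~P <-> ~Q) = T -> F = F
P | ((~Q <-> P) -> (~P <-> ~Q)) = F | F = F
So S3 is false.

1 of the 3 statements is true (S2).

1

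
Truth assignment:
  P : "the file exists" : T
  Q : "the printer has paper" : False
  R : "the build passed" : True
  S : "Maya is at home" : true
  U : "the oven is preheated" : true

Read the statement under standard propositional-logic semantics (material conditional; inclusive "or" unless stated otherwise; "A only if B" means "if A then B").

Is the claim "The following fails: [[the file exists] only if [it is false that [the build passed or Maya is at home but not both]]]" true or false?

Values: P=True, R=True, S=True.
In symbols: not (P -> not (R xor S))

R xor S = True xor True = False
not (R xor S) = not False = True
P -> not (R xor S) = True -> True = True
not (P -> not (R xor S)) = not True = False

False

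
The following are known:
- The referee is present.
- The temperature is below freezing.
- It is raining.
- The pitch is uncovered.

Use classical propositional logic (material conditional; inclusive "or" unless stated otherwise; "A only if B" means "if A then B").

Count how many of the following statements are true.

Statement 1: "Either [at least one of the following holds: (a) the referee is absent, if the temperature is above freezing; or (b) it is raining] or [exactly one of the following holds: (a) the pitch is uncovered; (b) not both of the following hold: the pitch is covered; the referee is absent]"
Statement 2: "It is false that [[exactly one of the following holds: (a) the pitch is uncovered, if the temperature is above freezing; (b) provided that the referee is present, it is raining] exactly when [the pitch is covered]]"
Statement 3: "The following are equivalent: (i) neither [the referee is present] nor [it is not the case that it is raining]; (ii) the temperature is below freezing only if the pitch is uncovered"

1

Let Q = "the temperature is below freezing" (True), P = "the referee is present" (True), R = "it is raining" (True), S = "the pitch is covered" (False).

Statement 1: In symbols: ((not Q -> not P) or R) or (not S xor (S nand not P))

not Q = not True = False
not P = not True = False
not Q -> not P = False -> False = True
(not Q -> not P) or R = True or True = True
not S = not False = True
not P = not True = False
S nand not P = False nand False = True
not S xor (S nand not P) = True xor True = False
((not Q -> not P) or R) or (not S xor (S nand not P)) = True or False = True
Thus Statement 1 is true.

Statement 2: This is not (((not Q -> not S) xor (P -> R)) iff S).

not Q = not True = False
not S = not False = True
not Q -> not S = False -> True = True
P -> R = True -> True = True
(not Q -> not S) xor (P -> R) = True xor True = False
((not Q -> not S) xor (P -> R)) iff S = False iff False = True
not (((not Q -> not S) xor (P -> R)) iff S) = not True = False
Hence Statement 2 is false.

Statement 3: In symbols: (P nor not R) iff (Q -> not S)

not R = not True = False
P nor not R = True nor False = False
not S = not False = True
Q -> not S = True -> True = True
(P nor not R) iff (Q -> not S) = False iff True = False
Thus Statement 3 is false.

Count: 1.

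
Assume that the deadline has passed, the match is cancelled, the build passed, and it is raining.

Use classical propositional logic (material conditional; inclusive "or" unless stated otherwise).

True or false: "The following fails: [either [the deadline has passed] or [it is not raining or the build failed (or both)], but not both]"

False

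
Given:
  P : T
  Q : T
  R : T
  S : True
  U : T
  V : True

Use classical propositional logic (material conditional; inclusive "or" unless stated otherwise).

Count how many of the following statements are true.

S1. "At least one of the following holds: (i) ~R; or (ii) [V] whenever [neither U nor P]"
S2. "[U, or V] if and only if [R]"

S1: This is ~R | ((U nor P) -> V).

~R = ~T = F
U nor P = T nor T = F
(U nor P) -> V = F -> T = T
~R | ((U nor P) -> V) = F | T = T
Thus S1 is true.

S2: This is (U | V) <-> R.

U | V = T | T = T
(U | V) <-> R = T <-> T = T
Hence S2 is true.

Count: 2.

2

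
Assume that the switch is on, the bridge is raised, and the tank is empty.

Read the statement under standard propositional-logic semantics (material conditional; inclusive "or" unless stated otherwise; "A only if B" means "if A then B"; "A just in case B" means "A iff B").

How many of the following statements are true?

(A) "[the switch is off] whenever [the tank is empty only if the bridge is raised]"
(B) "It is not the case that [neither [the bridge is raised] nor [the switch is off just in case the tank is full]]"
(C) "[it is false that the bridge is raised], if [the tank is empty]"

Let R = "the tank is full" (F), Q = "the bridge is raised" (T), P = "the switch is on" (T).

(A): In symbols: (~R -> Q) -> ~P

~R = ~F = T
~R -> Q = T -> T = T
~P = ~T = F
(~R -> Q) -> ~P = T -> F = F
So (A) is false.

(B): In symbols: ~(Q nor (~P <-> R))

~P = ~T = F
~P <-> R = F <-> F = T
Q nor (~P <-> R) = T nor T = F
~(Q nor (~P <-> R)) = ~F = T
Hence (B) is true.

(C): Formalization: ~R -> ~Q

~R = ~F = T
~Q = ~T = F
~R -> ~Q = T -> F = F
Thus (C) is false.

True statements: 1.

1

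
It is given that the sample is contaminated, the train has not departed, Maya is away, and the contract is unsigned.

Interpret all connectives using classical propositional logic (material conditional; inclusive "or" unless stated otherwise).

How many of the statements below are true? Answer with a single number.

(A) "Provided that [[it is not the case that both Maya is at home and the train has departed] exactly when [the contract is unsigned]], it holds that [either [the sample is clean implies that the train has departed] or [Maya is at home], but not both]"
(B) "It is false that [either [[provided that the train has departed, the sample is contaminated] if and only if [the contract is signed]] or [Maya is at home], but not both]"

Let R = "Maya is at home" (F), Q = "the train has departed" (F), S = "the contract is signed" (F), P = "the sample is contaminated" (T).

(A): Formalization: ((R ↑ Q) ↔ ¬S) → ((¬P → Q) ⊕ R)

R ↑ Q = F ↑ F = T
¬S = ¬F = T
(R ↑ Q) ↔ ¬S = T ↔ T = T
¬P = ¬T = F
¬P → Q = F → F = T
(¬P → Q) ⊕ R = T ⊕ F = T
((R ↑ Q) ↔ ¬S) → ((¬P → Q) ⊕ R) = T → T = T
So (A) is true.

(B): In symbols: ¬(((Q → P) ↔ S) ⊕ R)

Q → P = F → T = T
(Q → P) ↔ S = T ↔ F = F
((Q → P) ↔ S) ⊕ R = F ⊕ F = F
¬(((Q → P) ↔ S) ⊕ R) = ¬F = T
Thus (B) is true.

2 of the 2 statements are true ((A), (B)).

2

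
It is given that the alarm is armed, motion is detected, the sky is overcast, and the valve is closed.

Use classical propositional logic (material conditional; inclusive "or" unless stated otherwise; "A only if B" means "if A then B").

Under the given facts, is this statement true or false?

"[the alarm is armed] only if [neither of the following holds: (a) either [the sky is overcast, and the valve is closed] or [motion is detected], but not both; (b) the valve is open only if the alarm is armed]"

False.

Let P = "the alarm is armed" (T), R = "the sky is overcast" (T), S = "the valve is open" (F), Q = "motion is detected" (T).
In symbols: P -> (((R & ~S) xor Q) nor (S -> P))

~S = ~F = T
R & ~S = T & T = T
(R & ~S) xor Q = T xor T = F
S -> P = F -> T = T
((R & ~S) xor Q) nor (S -> P) = F nor T = F
P -> (((R & ~S) xor Q) nor (S -> P)) = T -> F = F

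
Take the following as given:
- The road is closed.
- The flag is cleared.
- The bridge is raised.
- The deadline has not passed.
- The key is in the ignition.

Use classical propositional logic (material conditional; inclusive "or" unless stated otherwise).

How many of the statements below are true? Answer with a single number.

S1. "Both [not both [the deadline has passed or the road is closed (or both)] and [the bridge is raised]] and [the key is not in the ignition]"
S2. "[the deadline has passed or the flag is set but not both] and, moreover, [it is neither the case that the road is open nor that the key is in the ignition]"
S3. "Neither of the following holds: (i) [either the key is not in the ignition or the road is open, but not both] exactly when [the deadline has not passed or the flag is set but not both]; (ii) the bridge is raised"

Let L = "the deadline has passed" (F), G = "the road is closed" (T), P = "the bridge is raised" (T), R = "the key is in the ignition" (T), Q = "the flag is set" (F).

S1: This is ((L ∨ G) ↑ P) ∧ ¬R.

L ∨ G = F ∨ T = T
(L ∨ G) ↑ P = T ↑ T = F
¬R = ¬T = F
((L ∨ G) ↑ P) ∧ ¬R = F ∧ F = F
Hence S1 is false.

S2: Parsed as (L ⊕ Q) ∧ (¬G ↓ R)

L ⊕ Q = F ⊕ F = F
¬G = ¬T = F
¬G ↓ R = F ↓ T = F
(L ⊕ Q) ∧ (¬G ↓ R) = F ∧ F = F
Thus S2 is false.

S3: In symbols: ((¬R ⊕ ¬G) ↔ (¬L ⊕ Q)) ↓ P

¬R = ¬T = F
¬G = ¬T = F
¬R ⊕ ¬G = F ⊕ F = F
¬L = ¬F = T
¬L ⊕ Q = T ⊕ F = T
(¬R ⊕ ¬G) ↔ (¬L ⊕ Q) = F ↔ T = F
((¬R ⊕ ¬G) ↔ (¬L ⊕ Q)) ↓ P = F ↓ T = F
So S3 is false.

0 of the 3 statements are true (none).

0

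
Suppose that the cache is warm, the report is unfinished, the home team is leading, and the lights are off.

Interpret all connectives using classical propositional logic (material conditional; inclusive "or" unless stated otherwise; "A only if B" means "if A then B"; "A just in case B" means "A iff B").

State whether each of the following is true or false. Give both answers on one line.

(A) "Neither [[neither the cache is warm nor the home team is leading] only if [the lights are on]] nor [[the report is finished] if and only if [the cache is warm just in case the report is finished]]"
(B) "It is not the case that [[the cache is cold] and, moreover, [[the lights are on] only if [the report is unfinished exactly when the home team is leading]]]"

(A) False / (B) True

Let P = "the cache is warm" (True), G = "the home team is leading" (True), U = "the lights are on" (False), D = "the report is finished" (False).

(A): Parsed as ((P nor G) -> U) nor (D iff (P iff D))

P nor G = True nor True = False
(P nor G) -> U = False -> False = True
P iff D = True iff False = False
D iff (P iff D) = False iff False = True
((P nor G) -> U) nor (D iff (P iff D)) = True nor True = False
Hence (A) is false.

(B): In symbols: not (not P and (U -> (not D iff G)))

not P = not True = False
not D = not False = True
not D iff G = True iff True = True
U -> (not D iff G) = False -> True = True
not P and (U -> (not D iff G)) = False and True = False
not (not P and (U -> (not D iff G))) = not False = True
So (B) is true.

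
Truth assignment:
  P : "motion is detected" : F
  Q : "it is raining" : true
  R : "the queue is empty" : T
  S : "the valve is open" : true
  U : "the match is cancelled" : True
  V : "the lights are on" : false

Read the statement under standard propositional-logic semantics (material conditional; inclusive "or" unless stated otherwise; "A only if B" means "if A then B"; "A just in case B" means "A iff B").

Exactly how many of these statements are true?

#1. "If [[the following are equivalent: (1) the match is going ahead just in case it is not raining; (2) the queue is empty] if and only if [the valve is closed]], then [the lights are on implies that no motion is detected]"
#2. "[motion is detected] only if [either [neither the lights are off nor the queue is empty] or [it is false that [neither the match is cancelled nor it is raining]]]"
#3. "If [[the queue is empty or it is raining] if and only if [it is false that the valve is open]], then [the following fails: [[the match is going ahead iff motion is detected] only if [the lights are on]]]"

#1: In symbols: (((not U iff not Q) iff R) iff not S) -> (V -> not P)

not U = not True = False
not Q = not True = False
not U iff not Q = False iff False = True
(not U iff not Q) iff R = True iff True = True
not S = not True = False
((not U iff not Q) iff R) iff not S = True iff False = False
not P = not False = True
V -> not P = False -> True = True
(((not U iff not Q) iff R) iff not S) -> (V -> not P) = False -> True = True
Hence #1 is true.

#2: Formalization: P -> ((not V nor R) or not (U nor Q))

not V = not False = True
not V nor R = True nor True = False
U nor Q = True nor True = False
not (U nor Q) = not False = True
(not V nor R) or not (U nor Q) = False or True = True
P -> ((not V nor R) or not (U nor Q)) = False -> True = True
Hence #2 is true.

#3: Formalization: ((R or Q) iff not S) -> not ((not U iff P) -> V)

R or Q = True or True = True
not S = not True = False
(R or Q) iff not S = True iff False = False
not U = not True = False
not U iff P = False iff False = True
(not U iff P) -> V = True -> False = False
not ((not U iff P) -> V) = not False = True
((R or Q) iff not S) -> not ((not U iff P) -> V) = False -> True = True
So #3 is true.

3 of the 3 statements are true.

3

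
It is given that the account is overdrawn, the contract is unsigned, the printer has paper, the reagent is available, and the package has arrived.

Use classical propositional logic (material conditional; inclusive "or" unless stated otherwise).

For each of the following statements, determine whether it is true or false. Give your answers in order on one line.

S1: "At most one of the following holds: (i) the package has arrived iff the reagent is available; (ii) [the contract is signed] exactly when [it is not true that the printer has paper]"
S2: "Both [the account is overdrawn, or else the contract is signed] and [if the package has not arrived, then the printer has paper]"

S1 F, S2 T

Let U = "the package has arrived" (T), S = "the reagent is available" (T), Q = "the contract is signed" (F), R = "the printer has paper" (T), P = "the account is overdrawn" (T).

S1: Parsed as (U ↔ S) ↑ (Q ↔ ¬R)

U ↔ S = T ↔ T = T
¬R = ¬T = F
Q ↔ ¬R = F ↔ F = T
(U ↔ S) ↑ (Q ↔ ¬R) = T ↑ T = F
Thus S1 is false.

S2: This is (P ∨ Q) ∧ (¬U → R).

P ∨ Q = T ∨ F = T
¬U = ¬T = F
¬U → R = F → T = T
(P ∨ Q) ∧ (¬U → R) = T ∧ T = T
Thus S2 is true.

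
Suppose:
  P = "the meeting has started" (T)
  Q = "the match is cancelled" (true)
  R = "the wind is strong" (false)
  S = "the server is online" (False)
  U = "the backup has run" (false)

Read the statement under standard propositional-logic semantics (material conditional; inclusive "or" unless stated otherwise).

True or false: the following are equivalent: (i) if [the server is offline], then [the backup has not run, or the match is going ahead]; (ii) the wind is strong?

The statement is false.

In symbols: (~S -> (~U | ~Q)) <-> R

~S = ~F = T
~U = ~F = T
~Q = ~T = F
~U | ~Q = T | F = T
~S -> (~U | ~Q) = T -> T = T
(~S -> (~U | ~Q)) <-> R = T <-> F = F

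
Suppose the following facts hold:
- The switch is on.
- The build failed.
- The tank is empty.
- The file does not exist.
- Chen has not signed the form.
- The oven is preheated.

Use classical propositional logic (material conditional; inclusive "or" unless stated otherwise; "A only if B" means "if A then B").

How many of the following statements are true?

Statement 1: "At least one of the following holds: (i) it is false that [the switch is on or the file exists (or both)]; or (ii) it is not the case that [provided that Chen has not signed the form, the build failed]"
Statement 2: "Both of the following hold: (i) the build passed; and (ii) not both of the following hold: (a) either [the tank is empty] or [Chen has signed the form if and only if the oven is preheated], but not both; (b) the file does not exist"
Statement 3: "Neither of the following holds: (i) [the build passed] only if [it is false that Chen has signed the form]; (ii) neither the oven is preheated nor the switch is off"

0

Let R = "the switch is on" (T), H = "the file exists" (F), W = "Chen has signed the form" (F), L = "the build passed" (F), D = "the tank is full" (F), N = "the oven is preheated" (T).

Statement 1: Parsed as ¬(R ∨ H) ∨ ¬(¬W → ¬L)

R ∨ H = T ∨ F = T
¬(R ∨ H) = ¬T = F
¬W = ¬F = T
¬L = ¬F = T
¬W → ¬L = T → T = T
¬(¬W → ¬L) = ¬T = F
¬(R ∨ H) ∨ ¬(¬W → ¬L) = F ∨ F = F
Thus Statement 1 is false.

Statement 2: In symbols: L ∧ ((¬D ⊕ (W ↔ N)) ↑ ¬H)

¬D = ¬F = T
W ↔ N = F ↔ T = F
¬D ⊕ (W ↔ N) = T ⊕ F = T
¬H = ¬F = T
(¬D ⊕ (W ↔ N)) ↑ ¬H = T ↑ T = F
L ∧ ((¬D ⊕ (W ↔ N)) ↑ ¬H) = F ∧ F = F
Hence Statement 2 is false.

Statement 3: Parsed as (L → ¬W) ↓ (N ↓ ¬R)

¬W = ¬F = T
L → ¬W = F → T = T
¬R = ¬T = F
N ↓ ¬R = T ↓ F = F
(L → ¬W) ↓ (N ↓ ¬R) = T ↓ F = F
Thus Statement 3 is false.

Count: 0.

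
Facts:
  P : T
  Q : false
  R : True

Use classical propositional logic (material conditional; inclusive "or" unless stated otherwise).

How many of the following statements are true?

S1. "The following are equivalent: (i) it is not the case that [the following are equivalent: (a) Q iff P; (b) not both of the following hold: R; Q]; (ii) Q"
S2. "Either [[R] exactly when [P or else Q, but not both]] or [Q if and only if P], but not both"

S1: Formalization: not ((Q iff P) iff (R nand Q)) iff Q

Q iff P = False iff True = False
R nand Q = True nand False = True
(Q iff P) iff (R nand Q) = False iff True = False
not ((Q iff P) iff (R nand Q)) = not False = True
not ((Q iff P) iff (R nand Q)) iff Q = True iff False = False
Thus S1 is false.

S2: Formalization: (R iff (P xor Q)) xor (Q iff P)

P xor Q = True xor False = True
R iff (P xor Q) = True iff True = True
Q iff P = False iff True = False
(R iff (P xor Q)) xor (Q iff P) = True xor False = True
Hence S2 is true.

True statements: 1 (S2).

1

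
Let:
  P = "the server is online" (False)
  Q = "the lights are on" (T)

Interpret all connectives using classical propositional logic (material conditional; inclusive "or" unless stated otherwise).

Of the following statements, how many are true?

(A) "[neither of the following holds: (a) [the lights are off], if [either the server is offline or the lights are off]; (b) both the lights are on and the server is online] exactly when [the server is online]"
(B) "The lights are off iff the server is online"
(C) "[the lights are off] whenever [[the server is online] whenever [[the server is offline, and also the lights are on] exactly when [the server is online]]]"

1

(A): In symbols: (((¬P ∨ ¬Q) → ¬Q) ↓ (Q ∧ P)) ↔ P

¬P = ¬F = T
¬Q = ¬T = F
¬P ∨ ¬Q = T ∨ F = T
¬Q = ¬T = F
(¬P ∨ ¬Q) → ¬Q = T → F = F
Q ∧ P = T ∧ F = F
((¬P ∨ ¬Q) → ¬Q) ↓ (Q ∧ P) = F ↓ F = T
(((¬P ∨ ¬Q) → ¬Q) ↓ (Q ∧ P)) ↔ P = T ↔ F = F
Hence (A) is false.

(B): This is ¬Q ↔ P.

¬Q = ¬T = F
¬Q ↔ P = F ↔ F = T
Thus (B) is true.

(C): In symbols: (((¬P ∧ Q) ↔ P) → P) → ¬Q

¬P = ¬F = T
¬P ∧ Q = T ∧ T = T
(¬P ∧ Q) ↔ P = T ↔ F = F
((¬P ∧ Q) ↔ P) → P = F → F = T
¬Q = ¬T = F
(((¬P ∧ Q) ↔ P) → P) → ¬Q = T → F = F
So (C) is false.

1 of the 3 statements is true.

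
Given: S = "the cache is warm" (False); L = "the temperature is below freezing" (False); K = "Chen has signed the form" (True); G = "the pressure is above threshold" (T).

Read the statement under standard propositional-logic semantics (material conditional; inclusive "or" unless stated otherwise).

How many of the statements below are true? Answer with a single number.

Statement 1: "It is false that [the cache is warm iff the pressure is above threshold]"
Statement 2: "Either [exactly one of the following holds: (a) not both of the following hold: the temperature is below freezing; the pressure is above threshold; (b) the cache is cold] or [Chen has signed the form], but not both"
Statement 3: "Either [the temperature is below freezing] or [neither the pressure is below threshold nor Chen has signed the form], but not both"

Statement 1: Parsed as ¬(S ↔ G)

S ↔ G = F ↔ T = F
¬(S ↔ G) = ¬F = T
So Statement 1 is true.

Statement 2: Parsed as ((L ↑ G) ⊕ ¬S) ⊕ K

L ↑ G = F ↑ T = T
¬S = ¬F = T
(L ↑ G) ⊕ ¬S = T ⊕ T = F
((L ↑ G) ⊕ ¬S) ⊕ K = F ⊕ T = T
So Statement 2 is true.

Statement 3: Parsed as L ⊕ (¬G ↓ K)

¬G = ¬T = F
¬G ↓ K = F ↓ T = F
L ⊕ (¬G ↓ K) = F ⊕ F = F
Hence Statement 3 is false.

2 of the 3 statements are true (Statement 1, Statement 2).

2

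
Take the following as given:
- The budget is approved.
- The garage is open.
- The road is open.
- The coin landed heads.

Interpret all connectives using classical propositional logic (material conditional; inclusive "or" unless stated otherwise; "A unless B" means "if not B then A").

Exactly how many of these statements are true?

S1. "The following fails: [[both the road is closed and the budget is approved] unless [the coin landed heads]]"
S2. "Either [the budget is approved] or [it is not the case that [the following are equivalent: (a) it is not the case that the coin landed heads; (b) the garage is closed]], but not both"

1

Let G = "the road is closed" (False), R = "the budget is approved" (True), D = "the coin landed heads" (True), S = "the garage is closed" (False).

S1: Parsed as not ((G and R) or D)

G and R = False and True = False
(G and R) or D = False or True = True
not ((G and R) or D) = not True = False
Thus S1 is false.

S2: This is R xor not (not D iff S).

not D = not True = False
not D iff S = False iff False = True
not (not D iff S) = not True = False
R xor not (not D iff S) = True xor False = True
So S2 is true.

True statements: 1.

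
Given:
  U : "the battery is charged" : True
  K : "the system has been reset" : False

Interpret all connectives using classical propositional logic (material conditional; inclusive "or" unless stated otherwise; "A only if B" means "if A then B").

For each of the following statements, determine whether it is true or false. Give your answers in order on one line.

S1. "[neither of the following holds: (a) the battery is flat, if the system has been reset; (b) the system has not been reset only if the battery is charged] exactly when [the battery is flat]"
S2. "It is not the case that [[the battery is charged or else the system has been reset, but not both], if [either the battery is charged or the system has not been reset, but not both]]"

S1: This is ((K -> not U) nor (not K -> U)) iff not U.

not U = not True = False
K -> not U = False -> False = True
not K = not False = True
not K -> U = True -> True = True
(K -> not U) nor (not K -> U) = True nor True = False
not U = not True = False
((K -> not U) nor (not K -> U)) iff not U = False iff False = True
Hence S1 is true.

S2: Parsed as not ((U xor not K) -> (U xor K))

not K = not False = True
U xor not K = True xor True = False
U xor K = True xor False = True
(U xor not K) -> (U xor K) = False -> True = True
not ((U xor not K) -> (U xor K)) = not True = False
Thus S2 is false.

S1 T, S2 F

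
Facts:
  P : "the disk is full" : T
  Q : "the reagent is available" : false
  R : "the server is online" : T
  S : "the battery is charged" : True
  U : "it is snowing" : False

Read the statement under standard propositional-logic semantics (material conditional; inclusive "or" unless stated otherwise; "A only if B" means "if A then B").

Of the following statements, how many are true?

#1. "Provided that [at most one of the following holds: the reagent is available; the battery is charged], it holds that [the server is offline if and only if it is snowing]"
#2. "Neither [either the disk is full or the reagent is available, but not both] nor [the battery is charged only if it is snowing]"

1

#1: Parsed as (Q nand S) -> (not R iff U)

Q nand S = False nand True = True
not R = not True = False
not R iff U = False iff False = True
(Q nand S) -> (not R iff U) = True -> True = True
Hence #1 is true.

#2: This is (P xor Q) nor (S -> U).

P xor Q = True xor False = True
S -> U = True -> False = False
(P xor Q) nor (S -> U) = True nor False = False
So #2 is false.

Count: 1.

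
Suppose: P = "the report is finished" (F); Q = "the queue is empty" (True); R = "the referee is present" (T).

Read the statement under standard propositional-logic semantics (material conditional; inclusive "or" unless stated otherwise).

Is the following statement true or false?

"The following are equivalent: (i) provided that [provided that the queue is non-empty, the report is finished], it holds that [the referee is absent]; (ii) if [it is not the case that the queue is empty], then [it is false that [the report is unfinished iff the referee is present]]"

Values: Q=True, P=False, R=True.
This is ((not Q -> P) -> not R) iff (not Q -> not (not P iff R)).

not Q = not True = False
not Q -> P = False -> False = True
not R = not True = False
(not Q -> P) -> not R = True -> False = False
not Q = not True = False
not P = not False = True
not P iff R = True iff True = True
not (not P iff R) = not True = False
not Q -> not (not P iff R) = False -> False = True
((not Q -> P) -> not R) iff (not Q -> not (not P iff R)) = False iff True = False

False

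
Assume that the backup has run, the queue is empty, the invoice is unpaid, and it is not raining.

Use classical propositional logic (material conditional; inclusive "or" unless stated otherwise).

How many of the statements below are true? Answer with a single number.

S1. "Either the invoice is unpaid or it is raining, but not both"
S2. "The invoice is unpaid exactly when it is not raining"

Let G = "the invoice is paid" (False), Q = "it is raining" (False).

S1: Formalization: not G xor Q

not G = not False = True
not G xor Q = True xor False = True
Thus S1 is true.

S2: This is not G iff not Q.

not G = not False = True
not Q = not False = True
not G iff not Q = True iff True = True
Thus S2 is true.

2 of the 2 statements are true (S1, S2).

2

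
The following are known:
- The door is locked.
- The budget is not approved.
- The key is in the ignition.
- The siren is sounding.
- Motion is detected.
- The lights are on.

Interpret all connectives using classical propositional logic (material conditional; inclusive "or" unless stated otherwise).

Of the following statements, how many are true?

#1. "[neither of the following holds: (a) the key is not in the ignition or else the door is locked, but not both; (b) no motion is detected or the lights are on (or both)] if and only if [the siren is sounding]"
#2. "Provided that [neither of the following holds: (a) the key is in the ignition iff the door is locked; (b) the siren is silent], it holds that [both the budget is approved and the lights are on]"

1

Let R = "the key is in the ignition" (T), P = "the door is locked" (T), U = "motion is detected" (T), V = "the lights are on" (T), S = "the siren is sounding" (T), Q = "the budget is approved" (F).

#1: In symbols: ((~R xor P) nor (~U | V)) <-> S

~R = ~T = F
~R xor P = F xor T = T
~U = ~T = F
~U | V = F | T = T
(~R xor P) nor (~U | V) = T nor T = F
((~R xor P) nor (~U | V)) <-> S = F <-> T = F
Hence #1 is false.

#2: Formalization: ((R <-> P) nor ~S) -> (Q & V)

R <-> P = T <-> T = T
~S = ~T = F
(R <-> P) nor ~S = T nor F = F
Q & V = F & T = F
((R <-> P) nor ~S) -> (Q & V) = F -> F = T
Thus #2 is true.

1 of the 2 statements is true (#2).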